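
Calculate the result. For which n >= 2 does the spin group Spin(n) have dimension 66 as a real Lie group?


dim Spin(n) = dim so(n) = n(n-1)/2.
Solve n(n-1)/2 = 66, i.e. n^2 - n - 132 = 0.
Discriminant = 1 + 8*66 = 529
n = (1 + sqrt(529))/2 = (1 + 23)/2 = 12


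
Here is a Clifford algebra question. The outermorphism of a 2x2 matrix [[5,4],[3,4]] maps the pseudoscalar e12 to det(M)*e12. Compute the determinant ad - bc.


The outermorphism of a linear map f sends e1^e2 to f(e1)^f(e2).
f(e1) = 5*e1 + 3*e2
f(e2) = 4*e1 + 4*e2
f(e1) ^ f(e2) = (5*e1 + 3*e2) ^ (4*e1 + 4*e2)
= 5*4*e12 + 3*4*e21
= (20 - 12)*e12
= 8*e12
Coefficient = 8


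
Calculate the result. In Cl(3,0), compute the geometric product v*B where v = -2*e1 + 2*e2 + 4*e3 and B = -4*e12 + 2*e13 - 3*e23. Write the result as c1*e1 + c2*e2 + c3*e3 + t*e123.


vB has grade-1 (vector) and grade-3 (trivector) parts: vB = (v _| B) + (v ^ B).
Vector part <vB>_1:
  e1: -v2*b12 - v3*b13 = -(2)*(-4) - (4)*(2) = 0
  e2: v1*b12 - v3*b23 = (-2)*(-4) - (4)*(-3) = 20
  e3: v1*b13 + v2*b23 = (-2)*(2) + (2)*(-3) = -10
Trivector part <vB>_3:
  e123: v1*b23 - v2*b13 + v3*b12 = (-2)*(-3) - (2)*(2) + (4)*(-4) = -14
vB = 0*e1 + 20*e2 - 10*e3 - 14*e123


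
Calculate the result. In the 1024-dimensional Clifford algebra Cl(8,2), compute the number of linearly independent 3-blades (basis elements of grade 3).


Number of grade-k basis blades in Cl(p,q) with n = p + q is C(n, k).
n = 8 + 2 = 10
C(10, 3) = 10! / (3! * 7!)
= 3628800 / (6 * 5040)
= 120


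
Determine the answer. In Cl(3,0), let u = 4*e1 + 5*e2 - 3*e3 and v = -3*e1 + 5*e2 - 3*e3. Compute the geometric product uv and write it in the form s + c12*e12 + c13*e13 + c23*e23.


In Cl(3,0): e_i^2 = 1, e_ie_j = -e_je_i for i != j.
Scalar part = u . v = 4*(-3) + 5*5 + (-3)*(-3)
= -12 + 25 + 9 = 22
e12 coeff = 4*5 - 5*(-3) = 20 - (-15) = 35
e13 coeff = 4*(-3) - (-3)*(-3) = -12 - 9 = -21
e23 coeff = 5*(-3) - (-3)*5 = -15 - (-15) = 0
uv = 22 + 35*e12 - 21*e13 + 0*e23


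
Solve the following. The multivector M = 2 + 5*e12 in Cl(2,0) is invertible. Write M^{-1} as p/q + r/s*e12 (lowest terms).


M = 2 + 5*e12, where e12^2 = -1.
Since M commutes with its reverse ~M = a - b*e12, M * ~M = a^2 - b^2*e12^2 = a^2 + b^2.
So M^{-1} = ~M / (a^2 + b^2) = (a - b*e12)/(a^2 + b^2).
a^2 + b^2 = 4 + 25 = 29
Scalar part = 2/29 = 2/29
Bivector coeff = -5/29 = -5/29
M^{-1} = 2/29 - 5/29*e12


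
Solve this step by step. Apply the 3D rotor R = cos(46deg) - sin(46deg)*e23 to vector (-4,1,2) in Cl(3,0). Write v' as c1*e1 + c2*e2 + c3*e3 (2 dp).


Rotor R = cos(46deg) - sin(46deg)*e23
Rotation angle theta = 2 * 46 = 92 degrees in the e23 plane (e2 -> e3).
The component perpendicular to the plane (e1) is invariant: v'_1 = v1 = -4.00
cos(92deg) = -0.0349, sin(92deg) = 0.9994
v'_2 = v2*cos(theta) - v3*sin(theta) = 1*(-0.0349) - 2*0.9994 = -2.03
v'_3 = v2*sin(theta) + v3*cos(theta) = 1*0.9994 + 2*(-0.0349) = 0.93
v' = -4.00*e1 - 2.03*e2 + 0.93*e3


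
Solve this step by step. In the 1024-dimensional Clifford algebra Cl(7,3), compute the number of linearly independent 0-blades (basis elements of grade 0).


Number of grade-k basis blades in Cl(p,q) with n = p + q is C(n, k).
n = 7 + 3 = 10
C(10, 0) = 10! / (0! * 10!)
= 3628800 / (1 * 3628800)
= 1


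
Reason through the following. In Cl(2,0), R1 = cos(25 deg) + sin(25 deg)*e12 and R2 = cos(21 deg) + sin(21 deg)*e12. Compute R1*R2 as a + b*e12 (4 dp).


Same-plane rotors commute and their half-angles add:
R1*R2 = cos(a1 + a2) + sin(a1 + a2)*e12.
a1 + a2 = 25 + 21 = 46 deg
cos(46 deg) = 0.6947
sin(46 deg) = 0.7193
R1*R2 = 0.6947 + 0.7193*e12


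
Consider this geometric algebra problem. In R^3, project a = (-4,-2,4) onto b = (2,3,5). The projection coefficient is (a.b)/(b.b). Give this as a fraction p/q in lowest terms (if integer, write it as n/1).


Projection coefficient = (a . b) / (b . b)
a . b = (-4)*2 + (-2)*3 + 4*5
= -8 + (-6) + 20 = 6
b . b = 2^2 + 3^2 + 5^2
= 4 + 9 + 25 = 38
Coefficient = 6/38
In lowest terms: 3/19


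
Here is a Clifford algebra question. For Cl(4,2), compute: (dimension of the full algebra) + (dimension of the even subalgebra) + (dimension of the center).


n = 4 + 2 = 6
Total dim = 2^6 = 64
Even subalgebra dim = 2^5 = 32
n is even, so center dim = 1
Sum = 64 + 32 + 1 = 97


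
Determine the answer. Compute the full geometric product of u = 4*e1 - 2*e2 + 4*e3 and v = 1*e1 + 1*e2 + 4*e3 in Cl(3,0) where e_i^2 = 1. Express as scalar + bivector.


In Cl(3,0): e_i^2 = 1, e_ie_j = -e_je_i for i != j.
Scalar part = u . v = 4*1 + (-2)*1 + 4*4
= 4 + (-2) + 16 = 18
e12 coeff = 4*1 - (-2)*1 = 4 - (-2) = 6
e13 coeff = 4*4 - 4*1 = 16 - 4 = 12
e23 coeff = (-2)*4 - 4*1 = -8 - 4 = -12
uv = 18 + 6*e12 + 12*e13 - 12*e23


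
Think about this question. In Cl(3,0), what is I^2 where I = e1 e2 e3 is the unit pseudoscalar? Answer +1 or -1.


The pseudoscalar I = e1...e_n (product of all n generators) of Cl(p,q) satisfies I^2 = (-1)^(q + n(n-1)/2).
p = 3, q = 0, n = p + q = 3
n(n-1)/2 = 3 * 2 / 2 = 3
Exponent = q + n(n-1)/2 = 0 + 3 = 3
I^2 = (-1)^3 = -1


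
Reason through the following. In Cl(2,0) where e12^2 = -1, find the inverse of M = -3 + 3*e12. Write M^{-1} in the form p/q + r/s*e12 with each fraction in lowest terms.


M = -3 + 3*e12, where e12^2 = -1.
Since M commutes with its reverse ~M = a - b*e12, M * ~M = a^2 - b^2*e12^2 = a^2 + b^2.
So M^{-1} = ~M / (a^2 + b^2) = (a - b*e12)/(a^2 + b^2).
a^2 + b^2 = 9 + 9 = 18
Scalar part = -3/18 = -1/6
Bivector coeff = -3/18 = -1/6
M^{-1} = -1/6 - 1/6*e12


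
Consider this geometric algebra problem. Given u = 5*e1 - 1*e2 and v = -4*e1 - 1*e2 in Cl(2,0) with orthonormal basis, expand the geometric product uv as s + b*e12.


Expand: (5*e1 - 1*e2)(-4*e1 - 1*e2)
= 5*(-4)*e1e1 + 5*(-1)*e1e2 + (-1)*(-4)*e2e1 + (-1)*(-1)*e2e2
Using e1^2 = e2^2 = 1, e2e1 = -e1e2:
Scalar part s = 5*(-4) + (-1)*(-1) = -20 + 1 = -19
Bivector part b = 5*(-1) - (-1)*(-4) = -5 - 4 = -9
uv = -19 - 9*e12


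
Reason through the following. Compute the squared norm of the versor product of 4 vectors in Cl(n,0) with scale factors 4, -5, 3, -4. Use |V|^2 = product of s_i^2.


Each vector v_i has |v_i|^2 = s_i^2
Squared scales: 4^2 = 16, (-5)^2 = 25, 3^2 = 9, (-4)^2 = 16
|V|^2 = 16 * 25 * 9 * 16
= 57600


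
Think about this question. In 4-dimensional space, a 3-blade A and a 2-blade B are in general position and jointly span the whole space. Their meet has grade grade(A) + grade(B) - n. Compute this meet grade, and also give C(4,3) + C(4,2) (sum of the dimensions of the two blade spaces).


Meet grade = grade(A) + grade(B) - n
= 3 + 2 - 4 = 1
C(4,3) = 4
C(4,2) = 6
dim_A + dim_B = 4 + 6 = 10


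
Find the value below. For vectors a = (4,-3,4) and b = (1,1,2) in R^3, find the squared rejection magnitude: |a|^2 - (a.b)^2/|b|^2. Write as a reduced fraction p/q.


|a|^2 = 4^2 + (-3)^2 + 4^2 = 41
|b|^2 = 1^2 + 1^2 + 2^2 = 6
a . b = 4*1 + (-3)*1 + 4*2 = 9
(a.b)^2 = 9^2 = 81
|rej|^2 = 41 - 81/6
= (246 - 81)/6
= 165/6
In lowest terms: 55/2


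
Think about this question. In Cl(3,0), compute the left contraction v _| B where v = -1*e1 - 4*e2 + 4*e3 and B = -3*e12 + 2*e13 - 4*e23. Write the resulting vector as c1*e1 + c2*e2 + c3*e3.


Left contraction v _| B = <vB>_1 (grade-1 part of the geometric product vB).
Using e1_|e12 = e2, e2_|e12 = -e1, e1_|e13 = e3, e3_|e13 = -e1, e2_|e23 = e3, e3_|e23 = -e2:
e1 coeff: -v2*b12 - v3*b13 = -(-4)*(-3) - (4)*(2) = -20
e2 coeff: v1*b12 - v3*b23 = (-1)*(-3) - (4)*(-4) = 19
e3 coeff: v1*b13 + v2*b23 = (-1)*(2) + (-4)*(-4) = 14
v _| B = -20*e1 + 19*e2 + 14*e3


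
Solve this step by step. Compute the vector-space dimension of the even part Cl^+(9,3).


Even subalgebra dimension = 2^(n-1)
n = 9 + 3 = 12
2^(12 - 1) = 2^11 = 2048
Verification: sum of C(12,k) for even k = 1 + 66 + 495 + 924 + 495 + 66 + 1 = 2048
Result = 2048


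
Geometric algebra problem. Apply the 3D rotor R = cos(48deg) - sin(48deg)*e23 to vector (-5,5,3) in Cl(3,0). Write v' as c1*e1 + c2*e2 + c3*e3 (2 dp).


Rotor R = cos(48deg) - sin(48deg)*e23
Rotation angle theta = 2 * 48 = 96 degrees in the e23 plane (e2 -> e3).
The component perpendicular to the plane (e1) is invariant: v'_1 = v1 = -5.00
cos(96deg) = -0.1045, sin(96deg) = 0.9945
v'_2 = v2*cos(theta) - v3*sin(theta) = 5*(-0.1045) - 3*0.9945 = -3.51
v'_3 = v2*sin(theta) + v3*cos(theta) = 5*0.9945 + 3*(-0.1045) = 4.66
v' = -5.00*e1 - 3.51*e2 + 4.66*e3


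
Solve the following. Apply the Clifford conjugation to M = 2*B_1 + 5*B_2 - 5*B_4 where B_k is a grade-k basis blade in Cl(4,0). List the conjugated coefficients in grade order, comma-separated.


Clifford conjugate sign for grade k: (-1)^(k(k+1)/2)
Grade 1: (-1)^(1*2/2) = (-1)^1 = -1, coeff 2 -> -2
Grade 2: (-1)^(2*3/2) = (-1)^3 = -1, coeff 5 -> -5
Grade 4: (-1)^(4*5/2) = (-1)^10 = 1, coeff -5 -> -5
Conjugated coefficients: -2, -5, -5


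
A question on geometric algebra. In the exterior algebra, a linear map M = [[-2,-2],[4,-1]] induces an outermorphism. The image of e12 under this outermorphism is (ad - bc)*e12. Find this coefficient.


The outermorphism of a linear map f sends e1^e2 to f(e1)^f(e2).
f(e1) = -2*e1 + 4*e2
f(e2) = -2*e1 - 1*e2
f(e1) ^ f(e2) = (-2*e1 + 4*e2) ^ (-2*e1 - 1*e2)
= (-2)*(-1)*e12 + 4*(-2)*e21
= (2 - (-8))*e12
= 10*e12
Coefficient = 10


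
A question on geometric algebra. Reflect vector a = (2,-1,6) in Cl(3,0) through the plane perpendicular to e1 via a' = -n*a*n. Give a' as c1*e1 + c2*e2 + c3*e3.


Reflection formula: a' = -n*a*n, with n = e1 (unit vector, n^2 = 1).
For reflection through hyperplane perp to e1:
The component along e1 flips sign, others stay.
a = (2, -1, 6)
a' = (-2, -1, 6)
a' = -2*e1 - 1*e2 + 6*e3


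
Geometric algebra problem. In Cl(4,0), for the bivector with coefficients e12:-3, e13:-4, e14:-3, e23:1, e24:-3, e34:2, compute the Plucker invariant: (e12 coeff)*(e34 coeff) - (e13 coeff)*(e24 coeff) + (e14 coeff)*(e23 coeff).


Plucker relation: af - be + cd
a*f = (-3)*2 = -6
b*e = (-4)*(-3) = 12
c*d = (-3)*1 = -3
af - be + cd = -6 - 12 + (-3)
= -21


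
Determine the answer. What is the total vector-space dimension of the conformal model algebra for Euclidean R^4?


The conformal model of R^4 uses Cl(5,1): the 4 Euclidean generators plus two extra orthogonal generators e+ (e+^2 = +1) and e- (e-^2 = -1), from which the null vectors e0, einf are built.
Number of generators m = 4 + 2 = 6.
dim Cl(p,q) = 2^m = 2^6 = 64


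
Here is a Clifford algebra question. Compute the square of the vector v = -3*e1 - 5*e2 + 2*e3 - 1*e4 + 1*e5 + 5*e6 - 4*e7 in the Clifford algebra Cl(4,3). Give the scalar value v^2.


v^2 = sum of c_i^2 * e_i^2
Positive signature terms (e_i^2 = +1): (-3)^2 + (-5)^2 + 2^2 + (-1)^2 = 39
Negative signature terms (e_j^2 = -1): 1^2 + 5^2 + (-4)^2 = 42
v^2 = 39 - 42 = -3


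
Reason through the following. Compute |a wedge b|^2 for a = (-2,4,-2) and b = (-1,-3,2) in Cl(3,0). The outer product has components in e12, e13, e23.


a wedge b = (a1*b2 - a2*b1)*e12 + (a1*b3 - a3*b1)*e13 + (a2*b3 - a3*b2)*e23
e12 coeff: (-2)*(-3) - 4*(-1) = 6 - (-4) = 10
e13 coeff: (-2)*2 - (-2)*(-1) = -4 - 2 = -6
e23 coeff: 4*2 - (-2)*(-3) = 8 - 6 = 2
|a wedge b|^2 = 10^2 + (-6)^2 + 2^2
= 100 + 36 + 4
= 140


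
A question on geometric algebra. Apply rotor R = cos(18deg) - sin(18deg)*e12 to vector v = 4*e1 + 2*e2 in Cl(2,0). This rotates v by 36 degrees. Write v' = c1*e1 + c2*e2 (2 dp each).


Rotor R = cos(18deg) - sin(18deg)*e12
Rotation angle theta = 2 * 18 = 36 degrees
v' = R*v*~R rotates v by theta.
cos(36deg) = 0.8090, sin(36deg) = 0.5878
v'_1 = 4*cos(36deg) - 2*sin(36deg)
= 4*0.8090 - 2*0.5878
= 2.06
v'_2 = 4*sin(36deg) + 2*cos(36deg)
= 4*0.5878 + 2*0.8090
= 3.97
v' = 2.06*e1 + 3.97*e2


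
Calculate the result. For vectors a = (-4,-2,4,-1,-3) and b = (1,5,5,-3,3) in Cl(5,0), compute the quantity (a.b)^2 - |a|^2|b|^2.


a . b = (-4)*1 + (-2)*5 + 4*5 + (-1)*(-3) + (-3)*3
= -4 + (-10) + 20 + 3 + (-9) = 0
|a|^2 = (-4)^2 + (-2)^2 + 4^2 + (-1)^2 + (-3)^2 = 46
|b|^2 = 1^2 + 5^2 + 5^2 + (-3)^2 + 3^2 = 69
(a.b)^2 = 0^2 = 0
|a|^2 * |b|^2 = 46 * 69 = 3174
Result = 0 - 3174 = -3174


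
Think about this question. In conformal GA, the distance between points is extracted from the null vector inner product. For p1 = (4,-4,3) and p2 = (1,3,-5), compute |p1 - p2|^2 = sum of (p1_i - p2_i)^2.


p1 - p2 = (3, -7, 8)
|p1 - p2|^2 = 3^2 + (-7)^2 + 8^2
= 9 + 49 + 64
= 122


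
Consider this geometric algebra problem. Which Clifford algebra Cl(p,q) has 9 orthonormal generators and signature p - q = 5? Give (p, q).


We need p + q = 9 and p - q = 5.
Adding: 2p = 9 + 5 = 14, so p = 7.
Then q = 9 - 7 = 2.
(p, q) = (7, 2)


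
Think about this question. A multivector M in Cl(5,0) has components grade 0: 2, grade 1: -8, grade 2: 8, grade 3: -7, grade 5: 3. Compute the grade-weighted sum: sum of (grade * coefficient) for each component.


Grade-weighted sum = sum of grade_k * coefficient_k
0*2 = 0
1*(-8) = -8
2*8 = 16
3*(-7) = -21
5*3 = 15
Total = 0 + (-8) + 16 + (-21) + 15 = 2


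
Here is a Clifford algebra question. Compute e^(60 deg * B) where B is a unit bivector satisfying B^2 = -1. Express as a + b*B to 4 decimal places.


For a unit bivector B with B^2 = -1, the exponential series gives
e^(theta*B) = cos(theta) + sin(theta)*B (the GA analogue of Euler's formula).
theta = 60 degrees = 1.047198 rad
cos(60 deg) = 0.5000
sin(60 deg) = 0.8660
exp(theta*B) = 0.5000 + 0.8660*B


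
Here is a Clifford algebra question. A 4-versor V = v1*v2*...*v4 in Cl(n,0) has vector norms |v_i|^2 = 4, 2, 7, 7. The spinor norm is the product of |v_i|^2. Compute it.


Spinor norm N(V) = |v1|^2 * |v2|^2 * ... * |v4|^2
= 4 * 2 * 7 * 7
Running product: 4, 8, 56, 392
N(V) = 392


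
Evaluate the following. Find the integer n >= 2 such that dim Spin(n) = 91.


dim Spin(n) = dim so(n) = n(n-1)/2.
Solve n(n-1)/2 = 91, i.e. n^2 - n - 182 = 0.
Discriminant = 1 + 8*91 = 729
n = (1 + sqrt(729))/2 = (1 + 27)/2 = 14


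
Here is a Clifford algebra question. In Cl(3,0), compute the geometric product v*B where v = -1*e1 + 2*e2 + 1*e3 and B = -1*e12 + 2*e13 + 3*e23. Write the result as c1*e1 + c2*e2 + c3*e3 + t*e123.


vB has grade-1 (vector) and grade-3 (trivector) parts: vB = (v _| B) + (v ^ B).
Vector part <vB>_1:
  e1: -v2*b12 - v3*b13 = -(2)*(-1) - (1)*(2) = 0
  e2: v1*b12 - v3*b23 = (-1)*(-1) - (1)*(3) = -2
  e3: v1*b13 + v2*b23 = (-1)*(2) + (2)*(3) = 4
Trivector part <vB>_3:
  e123: v1*b23 - v2*b13 + v3*b12 = (-1)*(3) - (2)*(2) + (1)*(-1) = -8
vB = 0*e1 - 2*e2 + 4*e3 - 8*e123


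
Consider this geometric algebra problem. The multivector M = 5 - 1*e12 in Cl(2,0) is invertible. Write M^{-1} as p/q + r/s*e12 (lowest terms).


M = 5 - 1*e12, where e12^2 = -1.
Since M commutes with its reverse ~M = a - b*e12, M * ~M = a^2 - b^2*e12^2 = a^2 + b^2.
So M^{-1} = ~M / (a^2 + b^2) = (a - b*e12)/(a^2 + b^2).
a^2 + b^2 = 25 + 1 = 26
Scalar part = 5/26 = 5/26
Bivector coeff = 1/26 = 1/26
M^{-1} = 5/26 + 1/26*e12


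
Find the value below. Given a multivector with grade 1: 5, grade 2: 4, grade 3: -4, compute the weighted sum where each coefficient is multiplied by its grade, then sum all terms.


Grade-weighted sum = sum of grade_k * coefficient_k
1*5 = 5
2*4 = 8
3*(-4) = -12
Total = 5 + 8 + (-12) = 1


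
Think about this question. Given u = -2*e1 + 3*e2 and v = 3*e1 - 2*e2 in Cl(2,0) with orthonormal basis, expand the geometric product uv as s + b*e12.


Expand: (-2*e1 + 3*e2)(3*e1 - 2*e2)
= (-2)*3*e1e1 + (-2)*(-2)*e1e2 + 3*3*e2e1 + 3*(-2)*e2e2
Using e1^2 = e2^2 = 1, e2e1 = -e1e2:
Scalar part s = (-2)*3 + 3*(-2) = -6 + (-6) = -12
Bivector part b = (-2)*(-2) - 3*3 = 4 - 9 = -5
uv = -12 - 5*e12


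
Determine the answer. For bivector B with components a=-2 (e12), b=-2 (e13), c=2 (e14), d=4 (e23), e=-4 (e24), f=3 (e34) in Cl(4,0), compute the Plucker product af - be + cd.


Plucker relation: af - be + cd
a*f = (-2)*3 = -6
b*e = (-2)*(-4) = 8
c*d = 2*4 = 8
af - be + cd = -6 - 8 + 8
= -6


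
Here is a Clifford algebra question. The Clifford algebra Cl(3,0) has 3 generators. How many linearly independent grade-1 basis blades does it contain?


Number of grade-k basis blades in Cl(p,q) with n = p + q is C(n, k).
n = 3 + 0 = 3
C(3, 1) = 3! / (1! * 2!)
= 6 / (1 * 2)
= 3


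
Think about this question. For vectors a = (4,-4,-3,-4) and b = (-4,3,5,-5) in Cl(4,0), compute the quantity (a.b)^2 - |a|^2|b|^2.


a . b = 4*(-4) + (-4)*3 + (-3)*5 + (-4)*(-5)
= -16 + (-12) + (-15) + 20 = -23
|a|^2 = 4^2 + (-4)^2 + (-3)^2 + (-4)^2 = 57
|b|^2 = (-4)^2 + 3^2 + 5^2 + (-5)^2 = 75
(a.b)^2 = (-23)^2 = 529
|a|^2 * |b|^2 = 57 * 75 = 4275
Result = 529 - 4275 = -3746


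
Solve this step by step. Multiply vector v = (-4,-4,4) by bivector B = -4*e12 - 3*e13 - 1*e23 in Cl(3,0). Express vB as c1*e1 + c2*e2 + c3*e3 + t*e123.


vB has grade-1 (vector) and grade-3 (trivector) parts: vB = (v _| B) + (v ^ B).
Vector part <vB>_1:
  e1: -v2*b12 - v3*b13 = -(-4)*(-4) - (4)*(-3) = -4
  e2: v1*b12 - v3*b23 = (-4)*(-4) - (4)*(-1) = 20
  e3: v1*b13 + v2*b23 = (-4)*(-3) + (-4)*(-1) = 16
Trivector part <vB>_3:
  e123: v1*b23 - v2*b13 + v3*b12 = (-4)*(-1) - (-4)*(-3) + (4)*(-4) = -24
vB = -4*e1 + 20*e2 + 16*e3 - 24*e123


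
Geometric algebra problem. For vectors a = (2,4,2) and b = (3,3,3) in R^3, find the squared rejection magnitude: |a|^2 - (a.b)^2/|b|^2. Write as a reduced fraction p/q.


|a|^2 = 2^2 + 4^2 + 2^2 = 24
|b|^2 = 3^2 + 3^2 + 3^2 = 27
a . b = 2*3 + 4*3 + 2*3 = 24
(a.b)^2 = 24^2 = 576
|rej|^2 = 24 - 576/27
= (648 - 576)/27
= 72/27
In lowest terms: 8/3


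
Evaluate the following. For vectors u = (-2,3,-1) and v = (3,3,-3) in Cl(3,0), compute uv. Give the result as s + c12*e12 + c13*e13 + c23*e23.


In Cl(3,0): e_i^2 = 1, e_ie_j = -e_je_i for i != j.
Scalar part = u . v = (-2)*3 + 3*3 + (-1)*(-3)
= -6 + 9 + 3 = 6
e12 coeff = (-2)*3 - 3*3 = -6 - 9 = -15
e13 coeff = (-2)*(-3) - (-1)*3 = 6 - (-3) = 9
e23 coeff = 3*(-3) - (-1)*3 = -9 - (-3) = -6
uv = 6 - 15*e12 + 9*e13 - 6*e23


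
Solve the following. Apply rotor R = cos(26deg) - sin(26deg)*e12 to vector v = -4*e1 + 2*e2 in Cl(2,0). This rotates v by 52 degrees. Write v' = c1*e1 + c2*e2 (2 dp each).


Rotor R = cos(26deg) - sin(26deg)*e12
Rotation angle theta = 2 * 26 = 52 degrees
v' = R*v*~R rotates v by theta.
cos(52deg) = 0.6157, sin(52deg) = 0.7880
v'_1 = -4*cos(52deg) - 2*sin(52deg)
= -4*0.6157 - 2*0.7880
= -4.04
v'_2 = -4*sin(52deg) + 2*cos(52deg)
= -4*0.7880 + 2*0.6157
= -1.92
v' = -4.04*e1 - 1.92*e2


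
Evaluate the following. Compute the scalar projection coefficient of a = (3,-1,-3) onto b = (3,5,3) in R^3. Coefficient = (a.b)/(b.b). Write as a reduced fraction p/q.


Projection coefficient = (a . b) / (b . b)
a . b = 3*3 + (-1)*5 + (-3)*3
= 9 + (-5) + (-9) = -5
b . b = 3^2 + 5^2 + 3^2
= 9 + 25 + 9 = 43
Coefficient = -5/43
In lowest terms: -5/43


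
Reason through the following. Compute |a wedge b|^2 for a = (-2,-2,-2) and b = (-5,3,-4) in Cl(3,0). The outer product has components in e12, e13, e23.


a wedge b = (a1*b2 - a2*b1)*e12 + (a1*b3 - a3*b1)*e13 + (a2*b3 - a3*b2)*e23
e12 coeff: (-2)*3 - (-2)*(-5) = -6 - 10 = -16
e13 coeff: (-2)*(-4) - (-2)*(-5) = 8 - 10 = -2
e23 coeff: (-2)*(-4) - (-2)*3 = 8 - (-6) = 14
|a wedge b|^2 = (-16)^2 + (-2)^2 + 14^2
= 256 + 4 + 196
= 456


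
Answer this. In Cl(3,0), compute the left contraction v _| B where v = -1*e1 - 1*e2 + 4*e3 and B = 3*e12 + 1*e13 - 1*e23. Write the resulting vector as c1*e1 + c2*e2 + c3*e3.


Left contraction v _| B = <vB>_1 (grade-1 part of the geometric product vB).
Using e1_|e12 = e2, e2_|e12 = -e1, e1_|e13 = e3, e3_|e13 = -e1, e2_|e23 = e3, e3_|e23 = -e2:
e1 coeff: -v2*b12 - v3*b13 = -(-1)*(3) - (4)*(1) = -1
e2 coeff: v1*b12 - v3*b23 = (-1)*(3) - (4)*(-1) = 1
e3 coeff: v1*b13 + v2*b23 = (-1)*(1) + (-1)*(-1) = 0
v _| B = -1*e1 + 1*e2 + 0*e3


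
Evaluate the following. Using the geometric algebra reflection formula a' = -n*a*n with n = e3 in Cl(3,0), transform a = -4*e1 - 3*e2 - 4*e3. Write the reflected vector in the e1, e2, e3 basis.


Reflection formula: a' = -n*a*n, with n = e3 (unit vector, n^2 = 1).
For reflection through hyperplane perp to e3:
The component along e3 flips sign, others stay.
a = (-4, -3, -4)
a' = (-4, -3, 4)
a' = -4*e1 - 3*e2 + 4*e3


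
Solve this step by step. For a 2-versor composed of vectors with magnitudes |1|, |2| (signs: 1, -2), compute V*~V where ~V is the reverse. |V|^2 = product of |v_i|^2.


Each vector v_i has |v_i|^2 = s_i^2
Squared scales: 1^2 = 1, (-2)^2 = 4
|V|^2 = 1 * 4
= 4


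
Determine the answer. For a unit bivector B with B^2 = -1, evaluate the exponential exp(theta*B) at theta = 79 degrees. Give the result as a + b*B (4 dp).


For a unit bivector B with B^2 = -1, the exponential series gives
e^(theta*B) = cos(theta) + sin(theta)*B (the GA analogue of Euler's formula).
theta = 79 degrees = 1.37881 rad
cos(79 deg) = 0.1908
sin(79 deg) = 0.9816
exp(theta*B) = 0.1908 + 0.9816*B


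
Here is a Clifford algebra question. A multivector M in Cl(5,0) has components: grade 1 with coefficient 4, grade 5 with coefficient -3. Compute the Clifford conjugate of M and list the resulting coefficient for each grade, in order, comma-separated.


Clifford conjugate sign for grade k: (-1)^(k(k+1)/2)
Grade 1: (-1)^(1*2/2) = (-1)^1 = -1, coeff 4 -> -4
Grade 5: (-1)^(5*6/2) = (-1)^15 = -1, coeff -3 -> 3
Conjugated coefficients: -4, 3


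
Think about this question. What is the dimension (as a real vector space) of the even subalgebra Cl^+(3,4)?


Even subalgebra dimension = 2^(n-1)
n = 3 + 4 = 7
2^(7 - 1) = 2^6 = 64
Verification: sum of C(7,k) for even k = 1 + 21 + 35 + 7 = 64
Result = 64


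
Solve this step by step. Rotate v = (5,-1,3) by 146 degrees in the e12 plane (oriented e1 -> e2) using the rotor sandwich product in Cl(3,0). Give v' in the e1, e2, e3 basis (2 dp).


Rotor R = cos(73deg) - sin(73deg)*e12
Rotation angle theta = 2 * 73 = 146 degrees in the e12 plane (e1 -> e2).
The component perpendicular to the plane (e3) is invariant: v'_3 = v3 = 3.00
cos(146deg) = -0.8290, sin(146deg) = 0.5592
v'_1 = v1*cos(theta) - v2*sin(theta) = 5*(-0.8290) - (-1)*0.5592 = -3.59
v'_2 = v1*sin(theta) + v2*cos(theta) = 5*0.5592 + (-1)*(-0.8290) = 3.63
v' = -3.59*e1 + 3.63*e2 + 3.00*e3


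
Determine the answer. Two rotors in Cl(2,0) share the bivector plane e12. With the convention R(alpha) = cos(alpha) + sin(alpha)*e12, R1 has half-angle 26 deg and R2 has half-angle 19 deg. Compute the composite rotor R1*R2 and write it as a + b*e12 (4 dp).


Same-plane rotors commute and their half-angles add:
R1*R2 = cos(a1 + a2) + sin(a1 + a2)*e12.
a1 + a2 = 26 + 19 = 45 deg
cos(45 deg) = 0.7071
sin(45 deg) = 0.7071
R1*R2 = 0.7071 + 0.7071*e12


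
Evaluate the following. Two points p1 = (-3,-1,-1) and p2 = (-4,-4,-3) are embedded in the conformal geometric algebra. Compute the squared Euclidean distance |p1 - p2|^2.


p1 - p2 = (1, 3, 2)
|p1 - p2|^2 = 1^2 + 3^2 + 2^2
= 1 + 9 + 4
= 14


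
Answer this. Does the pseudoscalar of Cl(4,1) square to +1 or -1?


The pseudoscalar I = e1...e_n (product of all n generators) of Cl(p,q) satisfies I^2 = (-1)^(q + n(n-1)/2).
p = 4, q = 1, n = p + q = 5
n(n-1)/2 = 5 * 4 / 2 = 10
Exponent = q + n(n-1)/2 = 1 + 10 = 11
I^2 = (-1)^11 = -1


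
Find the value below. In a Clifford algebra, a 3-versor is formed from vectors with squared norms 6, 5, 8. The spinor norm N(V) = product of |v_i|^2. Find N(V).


Spinor norm N(V) = |v1|^2 * |v2|^2 * ... * |v3|^2
= 6 * 5 * 8
Running product: 6, 30, 240
N(V) = 240


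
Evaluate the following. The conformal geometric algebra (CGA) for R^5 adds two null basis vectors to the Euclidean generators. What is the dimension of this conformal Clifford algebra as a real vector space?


The conformal model of R^5 uses Cl(6,1): the 5 Euclidean generators plus two extra orthogonal generators e+ (e+^2 = +1) and e- (e-^2 = -1), from which the null vectors e0, einf are built.
Number of generators m = 5 + 2 = 7.
dim Cl(p,q) = 2^m = 2^7 = 128


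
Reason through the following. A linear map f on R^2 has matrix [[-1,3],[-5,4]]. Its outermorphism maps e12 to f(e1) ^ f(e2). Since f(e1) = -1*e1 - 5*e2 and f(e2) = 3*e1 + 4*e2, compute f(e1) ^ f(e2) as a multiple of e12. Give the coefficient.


The outermorphism of a linear map f sends e1^e2 to f(e1)^f(e2).
f(e1) = -1*e1 - 5*e2
f(e2) = 3*e1 + 4*e2
f(e1) ^ f(e2) = (-1*e1 - 5*e2) ^ (3*e1 + 4*e2)
= (-1)*4*e12 + (-5)*3*e21
= (-4 - (-15))*e12
= 11*e12
Coefficient = 11


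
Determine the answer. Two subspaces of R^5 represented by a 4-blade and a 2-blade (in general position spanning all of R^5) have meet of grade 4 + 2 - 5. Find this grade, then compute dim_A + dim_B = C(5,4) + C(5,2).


Meet grade = grade(A) + grade(B) - n
= 4 + 2 - 5 = 1
C(5,4) = 5
C(5,2) = 10
dim_A + dim_B = 5 + 10 = 15


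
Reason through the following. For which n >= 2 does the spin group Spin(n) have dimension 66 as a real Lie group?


dim Spin(n) = dim so(n) = n(n-1)/2.
Solve n(n-1)/2 = 66, i.e. n^2 - n - 132 = 0.
Discriminant = 1 + 8*66 = 529
n = (1 + sqrt(529))/2 = (1 + 23)/2 = 12


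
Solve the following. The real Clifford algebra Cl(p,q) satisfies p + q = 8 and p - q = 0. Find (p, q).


We need p + q = 8 and p - q = 0.
Adding: 2p = 8 + 0 = 8, so p = 4.
Then q = 8 - 4 = 4.
(p, q) = (4, 4)


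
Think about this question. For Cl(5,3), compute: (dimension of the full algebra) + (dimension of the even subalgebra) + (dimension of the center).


n = 5 + 3 = 8
Total dim = 2^8 = 256
Even subalgebra dim = 2^7 = 128
n is even, so center dim = 1
Sum = 256 + 128 + 1 = 385


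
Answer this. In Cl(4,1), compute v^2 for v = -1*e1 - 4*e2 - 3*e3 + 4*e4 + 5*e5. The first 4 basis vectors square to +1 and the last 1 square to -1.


v^2 = sum of c_i^2 * e_i^2
Positive signature terms (e_i^2 = +1): (-1)^2 + (-4)^2 + (-3)^2 + 4^2 = 42
Negative signature terms (e_j^2 = -1): 5^2 = 25
v^2 = 42 - 25 = 17


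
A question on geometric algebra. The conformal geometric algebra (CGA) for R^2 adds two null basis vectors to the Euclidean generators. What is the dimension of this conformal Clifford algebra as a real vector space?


The conformal model of R^2 uses Cl(3,1): the 2 Euclidean generators plus two extra orthogonal generators e+ (e+^2 = +1) and e- (e-^2 = -1), from which the null vectors e0, einf are built.
Number of generators m = 2 + 2 = 4.
dim Cl(p,q) = 2^m = 2^4 = 16


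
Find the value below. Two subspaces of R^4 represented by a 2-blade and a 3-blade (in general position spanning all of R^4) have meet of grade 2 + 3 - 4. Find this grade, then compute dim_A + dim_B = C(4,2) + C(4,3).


Meet grade = grade(A) + grade(B) - n
= 2 + 3 - 4 = 1
C(4,2) = 6
C(4,3) = 4
dim_A + dim_B = 6 + 4 = 10


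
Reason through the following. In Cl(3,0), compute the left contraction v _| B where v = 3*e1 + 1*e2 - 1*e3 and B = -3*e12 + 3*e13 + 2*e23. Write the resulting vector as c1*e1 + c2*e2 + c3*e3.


Left contraction v _| B = <vB>_1 (grade-1 part of the geometric product vB).
Using e1_|e12 = e2, e2_|e12 = -e1, e1_|e13 = e3, e3_|e13 = -e1, e2_|e23 = e3, e3_|e23 = -e2:
e1 coeff: -v2*b12 - v3*b13 = -(1)*(-3) - (-1)*(3) = 6
e2 coeff: v1*b12 - v3*b23 = (3)*(-3) - (-1)*(2) = -7
e3 coeff: v1*b13 + v2*b23 = (3)*(3) + (1)*(2) = 11
v _| B = 6*e1 - 7*e2 + 11*e3


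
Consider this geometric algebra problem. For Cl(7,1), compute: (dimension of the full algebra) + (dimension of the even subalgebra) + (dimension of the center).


n = 7 + 1 = 8
Total dim = 2^8 = 256
Even subalgebra dim = 2^7 = 128
n is even, so center dim = 1
Sum = 256 + 128 + 1 = 385


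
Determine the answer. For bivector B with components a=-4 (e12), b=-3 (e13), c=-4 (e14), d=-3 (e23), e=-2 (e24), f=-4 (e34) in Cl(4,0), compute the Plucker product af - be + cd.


Plucker relation: af - be + cd
a*f = (-4)*(-4) = 16
b*e = (-3)*(-2) = 6
c*d = (-4)*(-3) = 12
af - be + cd = 16 - 6 + 12
= 22


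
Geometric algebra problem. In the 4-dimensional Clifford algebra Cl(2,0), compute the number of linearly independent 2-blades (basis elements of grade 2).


Number of grade-k basis blades in Cl(p,q) with n = p + q is C(n, k).
n = 2 + 0 = 2
C(2, 2) = 2! / (2! * 0!)
= 2 / (2 * 1)
= 1


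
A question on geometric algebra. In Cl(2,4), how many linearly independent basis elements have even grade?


Even subalgebra dimension = 2^(n-1)
n = 2 + 4 = 6
2^(6 - 1) = 2^5 = 32
Verification: sum of C(6,k) for even k = 1 + 15 + 15 + 1 = 32
Result = 32


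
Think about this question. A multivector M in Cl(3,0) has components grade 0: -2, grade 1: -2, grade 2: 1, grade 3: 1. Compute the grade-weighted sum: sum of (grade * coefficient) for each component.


Grade-weighted sum = sum of grade_k * coefficient_k
0*(-2) = 0
1*(-2) = -2
2*1 = 2
3*1 = 3
Total = 0 + (-2) + 2 + 3 = 3


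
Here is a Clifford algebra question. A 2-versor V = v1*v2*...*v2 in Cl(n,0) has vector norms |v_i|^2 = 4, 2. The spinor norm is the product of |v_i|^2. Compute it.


Spinor norm N(V) = |v1|^2 * |v2|^2 * ... * |v2|^2
= 4 * 2
Running product: 4, 8
N(V) = 8


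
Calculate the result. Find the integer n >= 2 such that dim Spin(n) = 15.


dim Spin(n) = dim so(n) = n(n-1)/2.
Solve n(n-1)/2 = 15, i.e. n^2 - n - 30 = 0.
Discriminant = 1 + 8*15 = 121
n = (1 + sqrt(121))/2 = (1 + 11)/2 = 6


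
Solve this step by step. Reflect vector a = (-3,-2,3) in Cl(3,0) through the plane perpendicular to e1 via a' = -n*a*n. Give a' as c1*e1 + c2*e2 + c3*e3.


Reflection formula: a' = -n*a*n, with n = e1 (unit vector, n^2 = 1).
For reflection through hyperplane perp to e1:
The component along e1 flips sign, others stay.
a = (-3, -2, 3)
a' = (3, -2, 3)
a' = 3*e1 - 2*e2 + 3*e3


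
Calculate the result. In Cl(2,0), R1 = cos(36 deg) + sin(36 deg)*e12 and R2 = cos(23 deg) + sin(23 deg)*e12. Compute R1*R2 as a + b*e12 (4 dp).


Same-plane rotors commute and their half-angles add:
R1*R2 = cos(a1 + a2) + sin(a1 + a2)*e12.
a1 + a2 = 36 + 23 = 59 deg
cos(59 deg) = 0.5150
sin(59 deg) = 0.8572
R1*R2 = 0.5150 + 0.8572*e12


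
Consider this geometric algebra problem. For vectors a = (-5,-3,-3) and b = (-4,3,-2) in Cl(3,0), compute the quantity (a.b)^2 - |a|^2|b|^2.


a . b = (-5)*(-4) + (-3)*3 + (-3)*(-2)
= 20 + (-9) + 6 = 17
|a|^2 = (-5)^2 + (-3)^2 + (-3)^2 = 43
|b|^2 = (-4)^2 + 3^2 + (-2)^2 = 29
(a.b)^2 = 17^2 = 289
|a|^2 * |b|^2 = 43 * 29 = 1247
Result = 289 - 1247 = -958


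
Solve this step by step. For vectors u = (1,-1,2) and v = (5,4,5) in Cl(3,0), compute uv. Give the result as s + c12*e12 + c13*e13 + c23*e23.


In Cl(3,0): e_i^2 = 1, e_ie_j = -e_je_i for i != j.
Scalar part = u . v = 1*5 + (-1)*4 + 2*5
= 5 + (-4) + 10 = 11
e12 coeff = 1*4 - (-1)*5 = 4 - (-5) = 9
e13 coeff = 1*5 - 2*5 = 5 - 10 = -5
e23 coeff = (-1)*5 - 2*4 = -5 - 8 = -13
uv = 11 + 9*e12 - 5*e13 - 13*e23


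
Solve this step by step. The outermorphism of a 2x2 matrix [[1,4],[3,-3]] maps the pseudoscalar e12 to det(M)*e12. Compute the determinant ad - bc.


The outermorphism of a linear map f sends e1^e2 to f(e1)^f(e2).
f(e1) = 1*e1 + 3*e2
f(e2) = 4*e1 - 3*e2
f(e1) ^ f(e2) = (1*e1 + 3*e2) ^ (4*e1 - 3*e2)
= 1*(-3)*e12 + 3*4*e21
= (-3 - 12)*e12
= -15*e12
Coefficient = -15


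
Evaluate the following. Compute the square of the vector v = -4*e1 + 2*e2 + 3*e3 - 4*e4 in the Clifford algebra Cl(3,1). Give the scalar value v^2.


v^2 = sum of c_i^2 * e_i^2
Positive signature terms (e_i^2 = +1): (-4)^2 + 2^2 + 3^2 = 29
Negative signature terms (e_j^2 = -1): (-4)^2 = 16
v^2 = 29 - 16 = 13


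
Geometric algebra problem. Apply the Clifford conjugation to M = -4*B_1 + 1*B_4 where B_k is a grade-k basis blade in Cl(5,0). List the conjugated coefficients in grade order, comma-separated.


Clifford conjugate sign for grade k: (-1)^(k(k+1)/2)
Grade 1: (-1)^(1*2/2) = (-1)^1 = -1, coeff -4 -> 4
Grade 4: (-1)^(4*5/2) = (-1)^10 = 1, coeff 1 -> 1
Conjugated coefficients: 4, 1


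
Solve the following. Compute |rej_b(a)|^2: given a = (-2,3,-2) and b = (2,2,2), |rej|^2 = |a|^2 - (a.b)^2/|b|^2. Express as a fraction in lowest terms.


|a|^2 = (-2)^2 + 3^2 + (-2)^2 = 17
|b|^2 = 2^2 + 2^2 + 2^2 = 12
a . b = (-2)*2 + 3*2 + (-2)*2 = -2
(a.b)^2 = (-2)^2 = 4
|rej|^2 = 17 - 4/12
= (204 - 4)/12
= 200/12
In lowest terms: 50/3


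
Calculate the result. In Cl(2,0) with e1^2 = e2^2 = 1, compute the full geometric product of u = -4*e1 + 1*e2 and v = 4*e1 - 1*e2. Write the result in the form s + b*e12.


Expand: (-4*e1 + 1*e2)(4*e1 - 1*e2)
= (-4)*4*e1e1 + (-4)*(-1)*e1e2 + 1*4*e2e1 + 1*(-1)*e2e2
Using e1^2 = e2^2 = 1, e2e1 = -e1e2:
Scalar part s = (-4)*4 + 1*(-1) = -16 + (-1) = -17
Bivector part b = (-4)*(-1) - 1*4 = 4 - 4 = 0
uv = -17 + 0*e12


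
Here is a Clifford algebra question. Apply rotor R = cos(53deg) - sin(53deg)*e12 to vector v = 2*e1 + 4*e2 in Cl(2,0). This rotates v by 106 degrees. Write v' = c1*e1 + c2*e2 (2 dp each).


Rotor R = cos(53deg) - sin(53deg)*e12
Rotation angle theta = 2 * 53 = 106 degrees
v' = R*v*~R rotates v by theta.
cos(106deg) = -0.2756, sin(106deg) = 0.9613
v'_1 = 2*cos(106deg) - 4*sin(106deg)
= 2*(-0.2756) - 4*0.9613
= -4.40
v'_2 = 2*sin(106deg) + 4*cos(106deg)
= 2*0.9613 + 4*(-0.2756)
= 0.82
v' = -4.40*e1 + 0.82*e2


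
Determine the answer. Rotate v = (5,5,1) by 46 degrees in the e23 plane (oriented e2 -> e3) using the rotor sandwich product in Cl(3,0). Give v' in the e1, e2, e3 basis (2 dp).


Rotor R = cos(23deg) - sin(23deg)*e23
Rotation angle theta = 2 * 23 = 46 degrees in the e23 plane (e2 -> e3).
The component perpendicular to the plane (e1) is invariant: v'_1 = v1 = 5.00
cos(46deg) = 0.6947, sin(46deg) = 0.7193
v'_2 = v2*cos(theta) - v3*sin(theta) = 5*0.6947 - 1*0.7193 = 2.75
v'_3 = v2*sin(theta) + v3*cos(theta) = 5*0.7193 + 1*0.6947 = 4.29
v' = 5.00*e1 + 2.75*e2 + 4.29*e3


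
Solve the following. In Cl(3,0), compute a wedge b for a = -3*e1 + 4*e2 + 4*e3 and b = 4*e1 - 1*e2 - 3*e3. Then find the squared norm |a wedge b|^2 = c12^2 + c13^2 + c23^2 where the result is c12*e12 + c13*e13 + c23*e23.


a wedge b = (a1*b2 - a2*b1)*e12 + (a1*b3 - a3*b1)*e13 + (a2*b3 - a3*b2)*e23
e12 coeff: (-3)*(-1) - 4*4 = 3 - 16 = -13
e13 coeff: (-3)*(-3) - 4*4 = 9 - 16 = -7
e23 coeff: 4*(-3) - 4*(-1) = -12 - (-4) = -8
|a wedge b|^2 = (-13)^2 + (-7)^2 + (-8)^2
= 169 + 49 + 64
= 282


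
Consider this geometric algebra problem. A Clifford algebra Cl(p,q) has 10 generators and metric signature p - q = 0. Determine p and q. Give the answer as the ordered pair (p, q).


We need p + q = 10 and p - q = 0.
Adding: 2p = 10 + 0 = 10, so p = 5.
Then q = 10 - 5 = 5.
(p, q) = (5, 5)


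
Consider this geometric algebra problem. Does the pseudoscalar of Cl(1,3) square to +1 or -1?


The pseudoscalar I = e1...e_n (product of all n generators) of Cl(p,q) satisfies I^2 = (-1)^(q + n(n-1)/2).
p = 1, q = 3, n = p + q = 4
n(n-1)/2 = 4 * 3 / 2 = 6
Exponent = q + n(n-1)/2 = 3 + 6 = 9
I^2 = (-1)^9 = -1


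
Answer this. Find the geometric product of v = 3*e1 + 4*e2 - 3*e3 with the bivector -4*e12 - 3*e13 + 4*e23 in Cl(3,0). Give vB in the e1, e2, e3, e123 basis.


vB has grade-1 (vector) and grade-3 (trivector) parts: vB = (v _| B) + (v ^ B).
Vector part <vB>_1:
  e1: -v2*b12 - v3*b13 = -(4)*(-4) - (-3)*(-3) = 7
  e2: v1*b12 - v3*b23 = (3)*(-4) - (-3)*(4) = 0
  e3: v1*b13 + v2*b23 = (3)*(-3) + (4)*(4) = 7
Trivector part <vB>_3:
  e123: v1*b23 - v2*b13 + v3*b12 = (3)*(4) - (4)*(-3) + (-3)*(-4) = 36
vB = 7*e1 + 0*e2 + 7*e3 + 36*e123


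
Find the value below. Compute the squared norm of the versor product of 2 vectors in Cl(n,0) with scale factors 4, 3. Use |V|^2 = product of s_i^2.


Each vector v_i has |v_i|^2 = s_i^2
Squared scales: 4^2 = 16, 3^2 = 9
|V|^2 = 16 * 9
= 144


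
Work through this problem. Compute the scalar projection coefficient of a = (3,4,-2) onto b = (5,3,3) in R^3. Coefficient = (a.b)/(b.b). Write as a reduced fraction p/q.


Projection coefficient = (a . b) / (b . b)
a . b = 3*5 + 4*3 + (-2)*3
= 15 + 12 + (-6) = 21
b . b = 5^2 + 3^2 + 3^2
= 25 + 9 + 9 = 43
Coefficient = 21/43
In lowest terms: 21/43


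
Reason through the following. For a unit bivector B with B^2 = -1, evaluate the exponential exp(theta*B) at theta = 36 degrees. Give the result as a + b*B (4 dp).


For a unit bivector B with B^2 = -1, the exponential series gives
e^(theta*B) = cos(theta) + sin(theta)*B (the GA analogue of Euler's formula).
theta = 36 degrees = 0.628319 rad
cos(36 deg) = 0.8090
sin(36 deg) = 0.5878
exp(theta*B) = 0.8090 + 0.5878*B


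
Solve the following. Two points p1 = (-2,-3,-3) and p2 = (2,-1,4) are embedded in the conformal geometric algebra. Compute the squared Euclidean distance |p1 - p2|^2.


p1 - p2 = (-4, -2, -7)
|p1 - p2|^2 = (-4)^2 + (-2)^2 + (-7)^2
= 16 + 4 + 49
= 69


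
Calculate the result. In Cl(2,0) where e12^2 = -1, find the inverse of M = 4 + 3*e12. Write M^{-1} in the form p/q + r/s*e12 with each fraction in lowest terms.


M = 4 + 3*e12, where e12^2 = -1.
Since M commutes with its reverse ~M = a - b*e12, M * ~M = a^2 - b^2*e12^2 = a^2 + b^2.
So M^{-1} = ~M / (a^2 + b^2) = (a - b*e12)/(a^2 + b^2).
a^2 + b^2 = 16 + 9 = 25
Scalar part = 4/25 = 4/25
Bivector coeff = -3/25 = -3/25
M^{-1} = 4/25 - 3/25*e12


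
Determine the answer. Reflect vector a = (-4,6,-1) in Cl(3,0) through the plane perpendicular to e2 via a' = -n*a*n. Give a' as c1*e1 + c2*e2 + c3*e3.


Reflection formula: a' = -n*a*n, with n = e2 (unit vector, n^2 = 1).
For reflection through hyperplane perp to e2:
The component along e2 flips sign, others stay.
a = (-4, 6, -1)
a' = (-4, -6, -1)
a' = -4*e1 - 6*e2 - 1*e3


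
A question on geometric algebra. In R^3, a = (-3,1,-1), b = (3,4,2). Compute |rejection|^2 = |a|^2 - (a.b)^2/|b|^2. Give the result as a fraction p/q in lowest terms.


|a|^2 = (-3)^2 + 1^2 + (-1)^2 = 11
|b|^2 = 3^2 + 4^2 + 2^2 = 29
a . b = (-3)*3 + 1*4 + (-1)*2 = -7
(a.b)^2 = (-7)^2 = 49
|rej|^2 = 11 - 49/29
= (319 - 49)/29
= 270/29
In lowest terms: 270/29


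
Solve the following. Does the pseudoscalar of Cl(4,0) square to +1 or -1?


The pseudoscalar I = e1...e_n (product of all n generators) of Cl(p,q) satisfies I^2 = (-1)^(q + n(n-1)/2).
p = 4, q = 0, n = p + q = 4
n(n-1)/2 = 4 * 3 / 2 = 6
Exponent = q + n(n-1)/2 = 0 + 6 = 6
I^2 = (-1)^6 = +1


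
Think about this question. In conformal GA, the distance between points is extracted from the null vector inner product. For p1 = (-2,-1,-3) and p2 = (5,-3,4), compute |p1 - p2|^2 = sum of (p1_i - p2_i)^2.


p1 - p2 = (-7, 2, -7)
|p1 - p2|^2 = (-7)^2 + 2^2 + (-7)^2
= 49 + 4 + 49
= 102


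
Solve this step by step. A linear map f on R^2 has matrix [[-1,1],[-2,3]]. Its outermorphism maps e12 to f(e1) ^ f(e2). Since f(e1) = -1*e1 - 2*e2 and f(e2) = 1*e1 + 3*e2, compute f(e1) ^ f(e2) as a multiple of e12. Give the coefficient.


The outermorphism of a linear map f sends e1^e2 to f(e1)^f(e2).
f(e1) = -1*e1 - 2*e2
f(e2) = 1*e1 + 3*e2
f(e1) ^ f(e2) = (-1*e1 - 2*e2) ^ (1*e1 + 3*e2)
= (-1)*3*e12 + (-2)*1*e21
= (-3 - (-2))*e12
= -1*e12
Coefficient = -1


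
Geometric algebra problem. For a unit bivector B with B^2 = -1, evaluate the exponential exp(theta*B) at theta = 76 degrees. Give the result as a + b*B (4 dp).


For a unit bivector B with B^2 = -1, the exponential series gives
e^(theta*B) = cos(theta) + sin(theta)*B (the GA analogue of Euler's formula).
theta = 76 degrees = 1.32645 rad
cos(76 deg) = 0.2419
sin(76 deg) = 0.9703
exp(theta*B) = 0.2419 + 0.9703*B


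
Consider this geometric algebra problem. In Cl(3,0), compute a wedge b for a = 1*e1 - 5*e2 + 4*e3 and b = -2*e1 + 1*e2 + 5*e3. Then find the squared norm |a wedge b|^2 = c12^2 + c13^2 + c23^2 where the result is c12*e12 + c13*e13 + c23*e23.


a wedge b = (a1*b2 - a2*b1)*e12 + (a1*b3 - a3*b1)*e13 + (a2*b3 - a3*b2)*e23
e12 coeff: 1*1 - (-5)*(-2) = 1 - 10 = -9
e13 coeff: 1*5 - 4*(-2) = 5 - (-8) = 13
e23 coeff: (-5)*5 - 4*1 = -25 - 4 = -29
|a wedge b|^2 = (-9)^2 + 13^2 + (-29)^2
= 81 + 169 + 841
= 1091


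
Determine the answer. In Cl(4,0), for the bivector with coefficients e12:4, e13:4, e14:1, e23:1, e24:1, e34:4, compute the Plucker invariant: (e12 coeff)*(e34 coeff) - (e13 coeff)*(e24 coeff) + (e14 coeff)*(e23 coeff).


Plucker relation: af - be + cd
a*f = 4*4 = 16
b*e = 4*1 = 4
c*d = 1*1 = 1
af - be + cd = 16 - 4 + 1
= 13
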